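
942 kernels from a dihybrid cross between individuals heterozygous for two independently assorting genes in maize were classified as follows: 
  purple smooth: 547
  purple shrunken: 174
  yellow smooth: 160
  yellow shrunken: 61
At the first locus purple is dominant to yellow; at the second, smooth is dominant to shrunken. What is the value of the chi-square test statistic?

A dihybrid F₂ with independent assortment and complete dominance at both loci gives a 9:3:3:1 phenotypic ratio.
The 9:3:3:1 ratio has 16 parts, so with N = 942 the expected counts are:
  purple smooth: 942 × 9/16 = 529.875
  purple shrunken: 942 × 3/16 = 176.625
  yellow smooth: 942 × 3/16 = 176.625
  yellow shrunken: 942 × 1/16 = 58.875
χ² = Σ (O − E)² / E
  purple smooth: (547 − 529.875)² / 529.875 = 0.5535
  purple shrunken: (174 − 176.625)² / 176.625 = 0.0390
  yellow smooth: (160 − 176.625)² / 176.625 = 1.5648
  yellow shrunken: (61 − 58.875)² / 58.875 = 0.0767
χ² = 0.5535 + 0.0390 + 1.5648 + 0.0767 = 2.234

2.234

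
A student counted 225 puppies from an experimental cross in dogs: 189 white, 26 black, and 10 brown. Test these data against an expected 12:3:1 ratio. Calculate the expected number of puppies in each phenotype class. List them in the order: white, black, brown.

Expected counts for N = 225 under a 12:3:1 ratio (total parts = 16):
  white: 225 × 12/16 = 168.75
  black: 225 × 3/16 = 42.1875
  brown: 225 × 1/16 = 14.0625

168.75, 42.1875, 14.0625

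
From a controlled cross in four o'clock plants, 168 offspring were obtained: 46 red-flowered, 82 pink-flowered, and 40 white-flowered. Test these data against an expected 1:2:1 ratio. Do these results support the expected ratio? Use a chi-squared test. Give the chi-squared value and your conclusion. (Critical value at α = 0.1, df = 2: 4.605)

The 1:2:1 ratio has 4 parts, so with N = 168 the expected counts are:
  red-flowered: 168 × 1/4 = 42
  pink-flowered: 168 × 2/4 = 84
  white-flowered: 168 × 1/4 = 42
χ² = Σ (O − E)² / E
  red-flowered: (46 − 42)² / 42 = 0.3810
  pink-flowered: (82 − 84)² / 84 = 0.0476
  white-flowered: (40 − 42)² / 42 = 0.0952
χ² = 0.3810 + 0.0476 + 0.0952 = 0.5238 ≈ 0.524
Degrees of freedom = 3 − 1 = 2; critical value at α = 0.1 is 4.605.
Since 0.524 < 4.605, we fail to reject the null hypothesis — the data are consistent with the 1:2:1 ratio.

0.524; consistent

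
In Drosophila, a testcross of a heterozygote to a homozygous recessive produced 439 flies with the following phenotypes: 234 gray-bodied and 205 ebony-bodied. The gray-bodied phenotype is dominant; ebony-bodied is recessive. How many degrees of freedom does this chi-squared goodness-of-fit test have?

1

A testcross of a heterozygote (Aa × aa) gives a 1:1 phenotypic ratio.
A goodness-of-fit test with 2 phenotype classes has df = 2 − 1 = 1.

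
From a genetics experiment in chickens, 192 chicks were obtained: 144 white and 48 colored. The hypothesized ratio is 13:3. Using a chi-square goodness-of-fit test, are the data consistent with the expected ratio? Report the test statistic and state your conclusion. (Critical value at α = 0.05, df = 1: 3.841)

4.923; not consistent

The 13:3 ratio has 16 parts, so with N = 192 the expected counts are:
  white: 192 × 13/16 = 156
  colored: 192 × 3/16 = 36
χ² = Σ (O − E)² / E
  white: (144 − 156)² / 156 = 0.9231
  colored: (48 − 36)² / 36 = 4.0000
χ² = 0.9231 + 4.0000 = 4.9231 ≈ 4.923
Degrees of freedom = 2 − 1 = 1; critical value at α = 0.05 is 3.841.
Since 4.923 > 3.841, we reject the null hypothesis — the data do not fit the 13:3 ratio.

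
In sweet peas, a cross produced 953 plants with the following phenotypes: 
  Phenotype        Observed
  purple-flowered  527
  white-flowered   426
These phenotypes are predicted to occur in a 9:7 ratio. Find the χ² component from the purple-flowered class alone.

Expected counts for N = 953 under a 9:7 ratio (total parts = 16):
  purple-flowered: 953 × 9/16 = 536.0625
  white-flowered: 953 × 7/16 = 416.9375
Contribution of purple-flowered: (527 − 536.0625)² / 536.0625 = 0.1532

0.153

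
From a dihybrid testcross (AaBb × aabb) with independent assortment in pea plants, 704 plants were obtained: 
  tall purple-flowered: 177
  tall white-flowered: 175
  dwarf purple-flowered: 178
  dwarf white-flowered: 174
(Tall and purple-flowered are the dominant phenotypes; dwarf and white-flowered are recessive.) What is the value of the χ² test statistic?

0.057

A dihybrid testcross with independent assortment gives a 1:1:1:1 ratio.
Under the 1:1:1:1 hypothesis (Σ ratio = 4, N = 704):
  tall purple-flowered: 704 × 1/4 = 176
  tall white-flowered: 704 × 1/4 = 176
  dwarf purple-flowered: 704 × 1/4 = 176
  dwarf white-flowered: 704 × 1/4 = 176
χ² = Σ (O − E)² / E
  tall purple-flowered: (177 − 176)² / 176 = 0.0057
  tall white-flowered: (175 − 176)² / 176 = 0.0057
  dwarf purple-flowered: (178 − 176)² / 176 = 0.0227
  dwarf white-flowered: (174 − 176)² / 176 = 0.0227
χ² = 0.0057 + 0.0057 + 0.0227 + 0.0227 = 0.0568 ≈ 0.057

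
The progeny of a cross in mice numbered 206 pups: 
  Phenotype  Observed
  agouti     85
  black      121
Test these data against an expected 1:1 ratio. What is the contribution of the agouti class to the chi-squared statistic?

3.146

Expected counts for N = 206 under a 1:1 ratio (total parts = 2):
  agouti: 206 × 1/2 = 103
  black: 206 × 1/2 = 103
Contribution of agouti: (85 − 103)² / 103 = 3.1456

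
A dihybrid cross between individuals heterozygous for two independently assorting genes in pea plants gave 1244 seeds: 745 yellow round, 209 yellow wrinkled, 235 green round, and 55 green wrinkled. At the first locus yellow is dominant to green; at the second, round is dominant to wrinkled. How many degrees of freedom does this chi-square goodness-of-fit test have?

A dihybrid F₂ with independent assortment and complete dominance at both loci gives a 9:3:3:1 phenotypic ratio.
A goodness-of-fit test with 4 phenotype classes has df = 4 − 1 = 3.

3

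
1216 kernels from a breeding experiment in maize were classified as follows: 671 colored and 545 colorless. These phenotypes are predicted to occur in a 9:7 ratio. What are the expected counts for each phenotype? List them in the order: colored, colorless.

684, 532

Total ratio parts = 16. Expected numbers out of 1216:
  colored: 1216 × 9/16 = 684
  colorless: 1216 × 7/16 = 532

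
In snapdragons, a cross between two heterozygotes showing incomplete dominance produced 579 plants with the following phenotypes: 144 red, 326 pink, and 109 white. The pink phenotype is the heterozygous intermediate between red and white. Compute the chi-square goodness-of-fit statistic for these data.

With incomplete dominance, a heterozygote × heterozygote cross gives a 1:2:1 phenotypic ratio.
The 1:2:1 ratio has 4 parts, so with N = 579 the expected counts are:
  red: 579 × 1/4 = 144.75
  pink: 579 × 2/4 = 289.5
  white: 579 × 1/4 = 144.75
χ² = Σ (O − E)² / E
  red: (144 − 144.75)² / 144.75 = 0.0039
  pink: (326 − 289.5)² / 289.5 = 4.6019
  white: (109 − 144.75)² / 144.75 = 8.8294
χ² = 0.0039 + 4.6019 + 8.8294 = 13.4352 ≈ 13.435

13.435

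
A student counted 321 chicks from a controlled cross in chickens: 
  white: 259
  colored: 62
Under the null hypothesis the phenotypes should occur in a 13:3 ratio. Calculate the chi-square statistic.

0.067

The 13:3 ratio has 16 parts, so with N = 321 the expected counts are:
  white: 321 × 13/16 = 260.8125
  colored: 321 × 3/16 = 60.1875
χ² = Σ (O − E)² / E
  white: (259 − 260.8125)² / 260.8125 = 0.0126
  colored: (62 − 60.1875)² / 60.1875 = 0.0546
χ² = 0.0126 + 0.0546 = 0.0672 ≈ 0.067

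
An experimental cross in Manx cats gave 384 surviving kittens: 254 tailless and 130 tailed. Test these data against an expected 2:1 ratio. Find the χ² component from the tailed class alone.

0.031

Under the 2:1 hypothesis (Σ ratio = 3, N = 384):
  tailless: 384 × 2/3 = 256
  tailed: 384 × 1/3 = 128
Contribution of tailed: (130 − 128)² / 128 = 0.0312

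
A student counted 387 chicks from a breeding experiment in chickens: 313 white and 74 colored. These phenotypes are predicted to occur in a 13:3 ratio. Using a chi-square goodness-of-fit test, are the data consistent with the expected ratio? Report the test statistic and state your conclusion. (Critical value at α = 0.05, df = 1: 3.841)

0.035; consistent

Under the 13:3 hypothesis (Σ ratio = 16, N = 387):
  white: 387 × 13/16 = 314.4375
  colored: 387 × 3/16 = 72.5625
χ² = Σ (O − E)² / E
  white: (313 − 314.4375)² / 314.4375 = 0.0066
  colored: (74 − 72.5625)² / 72.5625 = 0.0285
χ² = 0.0066 + 0.0285 = 0.0351 ≈ 0.035
Degrees of freedom = 2 − 1 = 1; critical value at α = 0.05 is 3.841.
Since 0.035 < 3.841, we fail to reject the null hypothesis — the data are consistent with the 13:3 ratio.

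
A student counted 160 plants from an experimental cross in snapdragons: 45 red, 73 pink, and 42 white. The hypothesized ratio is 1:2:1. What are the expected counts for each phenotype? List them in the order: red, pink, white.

40, 80, 40

The 1:2:1 ratio has 4 parts, so with N = 160 the expected counts are:
  red: 160 × 1/4 = 40
  pink: 160 × 2/4 = 80
  white: 160 × 1/4 = 40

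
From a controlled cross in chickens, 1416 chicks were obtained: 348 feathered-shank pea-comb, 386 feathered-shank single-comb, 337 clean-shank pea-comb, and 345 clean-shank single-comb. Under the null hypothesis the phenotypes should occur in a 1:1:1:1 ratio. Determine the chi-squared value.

4.040

Expected counts for N = 1416 under a 1:1:1:1 ratio (total parts = 4):
  feathered-shank pea-comb: 1416 × 1/4 = 354
  feathered-shank single-comb: 1416 × 1/4 = 354
  clean-shank pea-comb: 1416 × 1/4 = 354
  clean-shank single-comb: 1416 × 1/4 = 354
χ² = Σ (O − E)² / E
  feathered-shank pea-comb: (348 − 354)² / 354 = 0.1017
  feathered-shank single-comb: (386 − 354)² / 354 = 2.8927
  clean-shank pea-comb: (337 − 354)² / 354 = 0.8164
  clean-shank single-comb: (345 − 354)² / 354 = 0.2288
χ² = 0.1017 + 2.8927 + 0.8164 + 0.2288 = 4.0396 ≈ 4.040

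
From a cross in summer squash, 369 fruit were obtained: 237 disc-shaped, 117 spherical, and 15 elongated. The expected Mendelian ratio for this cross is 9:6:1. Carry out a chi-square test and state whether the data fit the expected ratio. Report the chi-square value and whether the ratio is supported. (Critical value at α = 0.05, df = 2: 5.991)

Total ratio parts = 16. Expected numbers out of 369:
  disc-shaped: 369 × 9/16 = 207.5625
  spherical: 369 × 6/16 = 138.375
  elongated: 369 × 1/16 = 23.0625
χ² = Σ (O − E)² / E
  disc-shaped: (237 − 207.5625)² / 207.5625 = 4.1750
  spherical: (117 − 138.375)² / 138.375 = 3.3018
  elongated: (15 − 23.0625)² / 23.0625 = 2.8186
χ² = 4.1750 + 3.3018 + 2.8186 = 10.2954 ≈ 10.295
Degrees of freedom = 3 − 1 = 2; critical value at α = 0.05 is 5.991.
Since 10.295 > 5.991, we reject the null hypothesis — the data do not fit the 9:6:1 ratio.

10.295; not consistent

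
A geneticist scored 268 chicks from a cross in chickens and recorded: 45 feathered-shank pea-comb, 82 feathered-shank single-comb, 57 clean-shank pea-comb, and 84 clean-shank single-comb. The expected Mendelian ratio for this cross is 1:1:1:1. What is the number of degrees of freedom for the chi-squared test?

A goodness-of-fit test with 4 phenotype classes has df = 4 − 1 = 3.

3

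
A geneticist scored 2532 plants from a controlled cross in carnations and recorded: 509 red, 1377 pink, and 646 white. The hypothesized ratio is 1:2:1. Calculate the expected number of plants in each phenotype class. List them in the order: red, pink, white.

Expected counts for N = 2532 under a 1:2:1 ratio (total parts = 4):
  red: 2532 × 1/4 = 633
  pink: 2532 × 2/4 = 1266
  white: 2532 × 1/4 = 633

633, 1266, 633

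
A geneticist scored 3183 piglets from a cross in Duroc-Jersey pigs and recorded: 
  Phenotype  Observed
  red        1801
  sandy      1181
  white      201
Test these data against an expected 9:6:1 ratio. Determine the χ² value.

0.217

Under the 9:6:1 hypothesis (Σ ratio = 16, N = 3183):
  red: 3183 × 9/16 = 1790.4375
  sandy: 3183 × 6/16 = 1193.625
  white: 3183 × 1/16 = 198.9375
χ² = Σ (O − E)² / E
  red: (1801 − 1790.4375)² / 1790.4375 = 0.0623
  sandy: (1181 − 1193.625)² / 1193.625 = 0.1335
  white: (201 − 198.9375)² / 198.9375 = 0.0214
χ² = 0.0623 + 0.1335 + 0.0214 = 0.2172 ≈ 0.217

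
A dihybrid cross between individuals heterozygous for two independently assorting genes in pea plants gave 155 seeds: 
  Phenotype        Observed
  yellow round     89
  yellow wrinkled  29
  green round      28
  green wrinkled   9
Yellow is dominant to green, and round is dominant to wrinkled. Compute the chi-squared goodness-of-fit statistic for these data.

A dihybrid F₂ with independent assortment and complete dominance at both loci gives a 9:3:3:1 phenotypic ratio.
Total ratio parts = 16. Expected numbers out of 155:
  yellow round: 155 × 9/16 = 87.1875
  yellow wrinkled: 155 × 3/16 = 29.0625
  green round: 155 × 3/16 = 29.0625
  green wrinkled: 155 × 1/16 = 9.6875
χ² = Σ (O − E)² / E
  yellow round: (89 − 87.1875)² / 87.1875 = 0.0377
  yellow wrinkled: (29 − 29.0625)² / 29.0625 = 0.0001
  green round: (28 − 29.0625)² / 29.0625 = 0.0388
  green wrinkled: (9 − 9.6875)² / 9.6875 = 0.0488
χ² = 0.0377 + 0.0001 + 0.0388 + 0.0488 = 0.1254 ≈ 0.125

0.125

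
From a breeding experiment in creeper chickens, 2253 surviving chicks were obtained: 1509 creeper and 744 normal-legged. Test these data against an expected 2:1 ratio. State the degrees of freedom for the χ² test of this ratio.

A goodness-of-fit test with 2 phenotype classes has df = 2 − 1 = 1.

1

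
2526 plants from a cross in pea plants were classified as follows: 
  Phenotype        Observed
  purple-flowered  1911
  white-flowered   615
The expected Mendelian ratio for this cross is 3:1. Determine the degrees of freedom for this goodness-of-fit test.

A goodness-of-fit test with 2 phenotype classes has df = 2 − 1 = 1.

1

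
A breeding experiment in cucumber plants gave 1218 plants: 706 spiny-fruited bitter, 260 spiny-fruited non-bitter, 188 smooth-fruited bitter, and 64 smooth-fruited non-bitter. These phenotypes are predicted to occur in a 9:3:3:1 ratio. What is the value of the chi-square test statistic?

The 9:3:3:1 ratio has 16 parts, so with N = 1218 the expected counts are:
  spiny-fruited bitter: 1218 × 9/16 = 685.125
  spiny-fruited non-bitter: 1218 × 3/16 = 228.375
  smooth-fruited bitter: 1218 × 3/16 = 228.375
  smooth-fruited non-bitter: 1218 × 1/16 = 76.125
χ² = Σ (O − E)² / E
  spiny-fruited bitter: (706 − 685.125)² / 685.125 = 0.6360
  spiny-fruited non-bitter: (260 − 228.375)² / 228.375 = 4.3794
  smooth-fruited bitter: (188 − 228.375)² / 228.375 = 7.1380
  smooth-fruited non-bitter: (64 − 76.125)² / 76.125 = 1.9312
χ² = 0.6360 + 4.3794 + 7.1380 + 1.9312 = 14.0846 ≈ 14.085

14.085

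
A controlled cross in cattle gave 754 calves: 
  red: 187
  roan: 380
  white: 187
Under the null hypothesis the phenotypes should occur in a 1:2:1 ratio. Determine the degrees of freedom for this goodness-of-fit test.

2

A goodness-of-fit test with 3 phenotype classes has df = 3 − 1 = 2.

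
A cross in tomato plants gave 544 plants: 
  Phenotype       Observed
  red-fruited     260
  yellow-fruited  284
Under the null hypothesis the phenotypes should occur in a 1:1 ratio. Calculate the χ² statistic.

Under the 1:1 hypothesis (Σ ratio = 2, N = 544):
  red-fruited: 544 × 1/2 = 272
  yellow-fruited: 544 × 1/2 = 272
χ² = Σ (O − E)² / E
  red-fruited: (260 − 272)² / 272 = 0.5294
  yellow-fruited: (284 − 272)² / 272 = 0.5294
χ² = 0.5294 + 0.5294 = 1.0588 ≈ 1.059

1.059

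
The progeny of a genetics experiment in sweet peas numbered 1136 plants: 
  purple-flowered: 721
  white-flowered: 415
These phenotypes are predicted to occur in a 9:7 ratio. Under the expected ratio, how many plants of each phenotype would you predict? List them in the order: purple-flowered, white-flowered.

Under the 9:7 hypothesis (Σ ratio = 16, N = 1136):
  purple-flowered: 1136 × 9/16 = 639
  white-flowered: 1136 × 7/16 = 497

639, 497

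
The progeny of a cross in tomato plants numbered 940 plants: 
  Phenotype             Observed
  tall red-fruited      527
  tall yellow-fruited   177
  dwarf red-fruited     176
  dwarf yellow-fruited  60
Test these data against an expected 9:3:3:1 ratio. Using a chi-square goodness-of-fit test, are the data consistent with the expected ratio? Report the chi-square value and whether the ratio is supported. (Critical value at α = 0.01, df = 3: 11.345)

Expected counts for N = 940 under a 9:3:3:1 ratio (total parts = 16):
  tall red-fruited: 940 × 9/16 = 528.75
  tall yellow-fruited: 940 × 3/16 = 176.25
  dwarf red-fruited: 940 × 3/16 = 176.25
  dwarf yellow-fruited: 940 × 1/16 = 58.75
χ² = Σ (O − E)² / E
  tall red-fruited: (527 − 528.75)² / 528.75 = 0.0058
  tall yellow-fruited: (177 − 176.25)² / 176.25 = 0.0032
  dwarf red-fruited: (176 − 176.25)² / 176.25 = 0.0004
  dwarf yellow-fruited: (60 − 58.75)² / 58.75 = 0.0266
χ² = 0.0058 + 0.0032 + 0.0004 + 0.0266 = 0.036
Degrees of freedom = 4 − 1 = 3; critical value at α = 0.01 is 11.345.
Since 0.036 < 11.345, we fail to reject the null hypothesis — the data are consistent with the 9:3:3:1 ratio.

0.036; consistent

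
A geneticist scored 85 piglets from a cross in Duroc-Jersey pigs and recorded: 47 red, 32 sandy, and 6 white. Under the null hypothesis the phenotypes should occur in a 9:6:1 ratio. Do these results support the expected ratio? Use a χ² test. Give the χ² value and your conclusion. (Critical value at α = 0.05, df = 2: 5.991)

0.103; consistent

The 9:6:1 ratio has 16 parts, so with N = 85 the expected counts are:
  red: 85 × 9/16 = 47.8125
  sandy: 85 × 6/16 = 31.875
  white: 85 × 1/16 = 5.3125
χ² = Σ (O − E)² / E
  red: (47 − 47.8125)² / 47.8125 = 0.0138
  sandy: (32 − 31.875)² / 31.875 = 0.0005
  white: (6 − 5.3125)² / 5.3125 = 0.0890
χ² = 0.0138 + 0.0005 + 0.0890 = 0.1033 ≈ 0.103
Degrees of freedom = 3 − 1 = 2; critical value at α = 0.05 is 5.991.
Since 0.103 < 5.991, we fail to reject the null hypothesis — the data are consistent with the 9:6:1 ratio.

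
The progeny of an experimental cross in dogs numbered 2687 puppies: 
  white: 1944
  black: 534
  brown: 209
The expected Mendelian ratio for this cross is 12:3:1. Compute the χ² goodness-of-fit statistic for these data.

14.368

Expected counts for N = 2687 under a 12:3:1 ratio (total parts = 16):
  white: 2687 × 12/16 = 2015.25
  black: 2687 × 3/16 = 503.8125
  brown: 2687 × 1/16 = 167.9375
χ² = Σ (O − E)² / E
  white: (1944 − 2015.25)² / 2015.25 = 2.5191
  black: (534 − 503.8125)² / 503.8125 = 1.8088
  brown: (209 − 167.9375)² / 167.9375 = 10.0402
χ² = 2.5191 + 1.8088 + 10.0402 = 14.3681 ≈ 14.368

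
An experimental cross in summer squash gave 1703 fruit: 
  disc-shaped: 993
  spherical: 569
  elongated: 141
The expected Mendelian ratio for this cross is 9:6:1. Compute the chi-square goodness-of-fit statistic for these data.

20.097

Under the 9:6:1 hypothesis (Σ ratio = 16, N = 1703):
  disc-shaped: 1703 × 9/16 = 957.9375
  spherical: 1703 × 6/16 = 638.625
  elongated: 1703 × 1/16 = 106.4375
χ² = Σ (O − E)² / E
  disc-shaped: (993 − 957.9375)² / 957.9375 = 1.2834
  spherical: (569 − 638.625)² / 638.625 = 7.5907
  elongated: (141 − 106.4375)² / 106.4375 = 11.2232
χ² = 1.2834 + 7.5907 + 11.2232 = 20.0973 ≈ 20.097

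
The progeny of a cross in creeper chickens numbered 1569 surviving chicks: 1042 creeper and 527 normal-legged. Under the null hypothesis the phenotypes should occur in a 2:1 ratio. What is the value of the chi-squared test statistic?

Expected counts for N = 1569 under a 2:1 ratio (total parts = 3):
  creeper: 1569 × 2/3 = 1046
  normal-legged: 1569 × 1/3 = 523
χ² = Σ (O − E)² / E
  creeper: (1042 − 1046)² / 1046 = 0.0153
  normal-legged: (527 − 523)² / 523 = 0.0306
χ² = 0.0153 + 0.0306 = 0.0459 ≈ 0.046

0.046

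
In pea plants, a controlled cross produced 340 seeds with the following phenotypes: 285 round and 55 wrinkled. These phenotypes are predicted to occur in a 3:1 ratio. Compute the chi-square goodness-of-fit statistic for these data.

14.118

The 3:1 ratio has 4 parts, so with N = 340 the expected counts are:
  round: 340 × 3/4 = 255
  wrinkled: 340 × 1/4 = 85
χ² = Σ (O − E)² / E
  round: (285 − 255)² / 255 = 3.5294
  wrinkled: (55 − 85)² / 85 = 10.5882
χ² = 3.5294 + 10.5882 = 14.1176 ≈ 14.118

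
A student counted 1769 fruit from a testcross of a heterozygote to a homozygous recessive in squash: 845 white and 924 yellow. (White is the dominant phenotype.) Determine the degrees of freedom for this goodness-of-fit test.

1

A testcross of a heterozygote (Aa × aa) gives a 1:1 phenotypic ratio.
A goodness-of-fit test with 2 phenotype classes has df = 2 − 1 = 1.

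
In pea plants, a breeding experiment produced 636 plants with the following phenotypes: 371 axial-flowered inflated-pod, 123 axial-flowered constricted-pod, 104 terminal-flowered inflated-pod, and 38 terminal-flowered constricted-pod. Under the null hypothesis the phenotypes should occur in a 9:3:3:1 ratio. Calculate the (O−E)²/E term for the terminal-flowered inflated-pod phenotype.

Total ratio parts = 16. Expected numbers out of 636:
  axial-flowered inflated-pod: 636 × 9/16 = 357.75
  axial-flowered constricted-pod: 636 × 3/16 = 119.25
  terminal-flowered inflated-pod: 636 × 3/16 = 119.25
  terminal-flowered constricted-pod: 636 × 1/16 = 39.75
Contribution of terminal-flowered inflated-pod: (104 − 119.25)² / 119.25 = 1.9502

1.950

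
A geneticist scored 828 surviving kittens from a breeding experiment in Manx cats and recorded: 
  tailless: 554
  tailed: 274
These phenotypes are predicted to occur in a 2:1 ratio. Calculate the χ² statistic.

Total ratio parts = 3. Expected numbers out of 828:
  tailless: 828 × 2/3 = 552
  tailed: 828 × 1/3 = 276
χ² = Σ (O − E)² / E
  tailless: (554 − 552)² / 552 = 0.0072
  tailed: (274 − 276)² / 276 = 0.0145
χ² = 0.0072 + 0.0145 = 0.0217 ≈ 0.022

0.022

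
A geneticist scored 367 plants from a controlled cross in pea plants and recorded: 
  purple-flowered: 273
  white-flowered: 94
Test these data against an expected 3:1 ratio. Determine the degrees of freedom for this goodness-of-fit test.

1

A goodness-of-fit test with 2 phenotype classes has df = 2 − 1 = 1.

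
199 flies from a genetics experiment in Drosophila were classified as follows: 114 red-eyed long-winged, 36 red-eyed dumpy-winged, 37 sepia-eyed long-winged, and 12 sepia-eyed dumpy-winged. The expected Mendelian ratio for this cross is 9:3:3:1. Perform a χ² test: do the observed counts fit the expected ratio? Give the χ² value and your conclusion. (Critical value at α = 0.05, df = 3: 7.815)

Total ratio parts = 16. Expected numbers out of 199:
  red-eyed long-winged: 199 × 9/16 = 111.9375
  red-eyed dumpy-winged: 199 × 3/16 = 37.3125
  sepia-eyed long-winged: 199 × 3/16 = 37.3125
  sepia-eyed dumpy-winged: 199 × 1/16 = 12.4375
χ² = Σ (O − E)² / E
  red-eyed long-winged: (114 − 111.9375)² / 111.9375 = 0.0380
  red-eyed dumpy-winged: (36 − 37.3125)² / 37.3125 = 0.0462
  sepia-eyed long-winged: (37 − 37.3125)² / 37.3125 = 0.0026
  sepia-eyed dumpy-winged: (12 − 12.4375)² / 12.4375 = 0.0154
χ² = 0.0380 + 0.0462 + 0.0026 + 0.0154 = 0.1022 ≈ 0.102
Degrees of freedom = 4 − 1 = 3; critical value at α = 0.05 is 7.815.
Since 0.102 < 7.815, we fail to reject the null hypothesis — the data are consistent with the 9:3:3:1 ratio.

0.102; consistent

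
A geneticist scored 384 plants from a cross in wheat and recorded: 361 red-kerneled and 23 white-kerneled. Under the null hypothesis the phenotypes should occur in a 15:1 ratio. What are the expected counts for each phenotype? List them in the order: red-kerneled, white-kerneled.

The 15:1 ratio has 16 parts, so with N = 384 the expected counts are:
  red-kerneled: 384 × 15/16 = 360
  white-kerneled: 384 × 1/16 = 24

360, 24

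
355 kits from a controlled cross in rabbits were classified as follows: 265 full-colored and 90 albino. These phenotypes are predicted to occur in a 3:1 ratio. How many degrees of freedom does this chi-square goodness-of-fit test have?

1

A goodness-of-fit test with 2 phenotype classes has df = 2 − 1 = 1.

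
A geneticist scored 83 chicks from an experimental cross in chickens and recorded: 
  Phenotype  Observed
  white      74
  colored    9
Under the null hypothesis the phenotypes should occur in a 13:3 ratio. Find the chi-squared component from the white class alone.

0.639

Total ratio parts = 16. Expected numbers out of 83:
  white: 83 × 13/16 = 67.4375
  colored: 83 × 3/16 = 15.5625
Contribution of white: (74 − 67.4375)² / 67.4375 = 0.6386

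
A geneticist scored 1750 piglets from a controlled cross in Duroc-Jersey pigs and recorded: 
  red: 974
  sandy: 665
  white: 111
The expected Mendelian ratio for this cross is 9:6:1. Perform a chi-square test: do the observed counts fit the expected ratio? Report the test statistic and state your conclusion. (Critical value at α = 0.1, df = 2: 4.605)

Under the 9:6:1 hypothesis (Σ ratio = 16, N = 1750):
  red: 1750 × 9/16 = 984.375
  sandy: 1750 × 6/16 = 656.25
  white: 1750 × 1/16 = 109.375
χ² = Σ (O − E)² / E
  red: (974 − 984.375)² / 984.375 = 0.1093
  sandy: (665 − 656.25)² / 656.25 = 0.1167
  white: (111 − 109.375)² / 109.375 = 0.0241
χ² = 0.1093 + 0.1167 + 0.0241 = 0.2501 ≈ 0.250
Degrees of freedom = 3 − 1 = 2; critical value at α = 0.1 is 4.605.
Since 0.250 < 4.605, we fail to reject the null hypothesis — the data are consistent with the 9:6:1 ratio.

0.250; consistent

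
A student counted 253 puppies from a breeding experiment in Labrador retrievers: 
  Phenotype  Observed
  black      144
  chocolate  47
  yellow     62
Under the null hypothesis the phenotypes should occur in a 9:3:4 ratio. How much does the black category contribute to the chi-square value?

0.020

Under the 9:3:4 hypothesis (Σ ratio = 16, N = 253):
  black: 253 × 9/16 = 142.3125
  chocolate: 253 × 3/16 = 47.4375
  yellow: 253 × 4/16 = 63.25
Contribution of black: (144 − 142.3125)² / 142.3125 = 0.0200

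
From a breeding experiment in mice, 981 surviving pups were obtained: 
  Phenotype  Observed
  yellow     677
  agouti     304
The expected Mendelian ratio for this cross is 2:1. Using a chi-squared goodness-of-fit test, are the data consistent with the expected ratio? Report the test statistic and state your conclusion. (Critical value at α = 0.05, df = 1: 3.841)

2.427; consistent

Total ratio parts = 3. Expected numbers out of 981:
  yellow: 981 × 2/3 = 654
  agouti: 981 × 1/3 = 327
χ² = Σ (O − E)² / E
  yellow: (677 − 654)² / 654 = 0.8089
  agouti: (304 − 327)² / 327 = 1.6177
χ² = 0.8089 + 1.6177 = 2.4266 ≈ 2.427
Degrees of freedom = 2 − 1 = 1; critical value at α = 0.05 is 3.841.
Since 2.427 < 3.841, we fail to reject the null hypothesis — the data are consistent with the 2:1 ratio.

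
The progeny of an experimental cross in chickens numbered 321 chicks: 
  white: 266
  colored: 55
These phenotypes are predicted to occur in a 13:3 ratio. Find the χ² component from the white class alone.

Under the 13:3 hypothesis (Σ ratio = 16, N = 321):
  white: 321 × 13/16 = 260.8125
  colored: 321 × 3/16 = 60.1875
Contribution of white: (266 − 260.8125)² / 260.8125 = 0.1032

0.103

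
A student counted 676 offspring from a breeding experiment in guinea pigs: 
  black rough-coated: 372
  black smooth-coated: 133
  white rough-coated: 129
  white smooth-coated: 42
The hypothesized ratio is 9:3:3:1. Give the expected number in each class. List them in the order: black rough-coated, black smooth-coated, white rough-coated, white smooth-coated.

380.25, 126.75, 126.75, 42.25

Expected counts for N = 676 under a 9:3:3:1 ratio (total parts = 16):
  black rough-coated: 676 × 9/16 = 380.25
  black smooth-coated: 676 × 3/16 = 126.75
  white rough-coated: 676 × 3/16 = 126.75
  white smooth-coated: 676 × 1/16 = 42.25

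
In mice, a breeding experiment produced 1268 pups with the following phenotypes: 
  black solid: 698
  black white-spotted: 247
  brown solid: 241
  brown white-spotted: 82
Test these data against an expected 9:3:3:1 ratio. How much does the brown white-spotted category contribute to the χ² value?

Expected counts for N = 1268 under a 9:3:3:1 ratio (total parts = 16):
  black solid: 1268 × 9/16 = 713.25
  black white-spotted: 1268 × 3/16 = 237.75
  brown solid: 1268 × 3/16 = 237.75
  brown white-spotted: 1268 × 1/16 = 79.25
Contribution of brown white-spotted: (82 − 79.25)² / 79.25 = 0.0954

0.095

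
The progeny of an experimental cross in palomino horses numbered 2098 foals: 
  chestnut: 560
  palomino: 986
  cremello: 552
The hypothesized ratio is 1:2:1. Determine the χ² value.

Total ratio parts = 4. Expected numbers out of 2098:
  chestnut: 2098 × 1/4 = 524.5
  palomino: 2098 × 2/4 = 1049
  cremello: 2098 × 1/4 = 524.5
χ² = Σ (O − E)² / E
  chestnut: (560 − 524.5)² / 524.5 = 2.4028
  palomino: (986 − 1049)² / 1049 = 3.7836
  cremello: (552 − 524.5)² / 524.5 = 1.4418
χ² = 2.4028 + 3.7836 + 1.4418 = 7.6282 ≈ 7.628

7.628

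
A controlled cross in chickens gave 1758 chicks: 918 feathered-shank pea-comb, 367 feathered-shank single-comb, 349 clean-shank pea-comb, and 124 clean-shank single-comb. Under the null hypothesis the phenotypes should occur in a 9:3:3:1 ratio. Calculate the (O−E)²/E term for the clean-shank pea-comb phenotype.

Expected counts for N = 1758 under a 9:3:3:1 ratio (total parts = 16):
  feathered-shank pea-comb: 1758 × 9/16 = 988.875
  feathered-shank single-comb: 1758 × 3/16 = 329.625
  clean-shank pea-comb: 1758 × 3/16 = 329.625
  clean-shank single-comb: 1758 × 1/16 = 109.875
Contribution of clean-shank pea-comb: (349 − 329.625)² / 329.625 = 1.1388

1.139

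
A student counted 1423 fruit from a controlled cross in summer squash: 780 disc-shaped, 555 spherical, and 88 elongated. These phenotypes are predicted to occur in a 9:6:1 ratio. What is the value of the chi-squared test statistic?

Total ratio parts = 16. Expected numbers out of 1423:
  disc-shaped: 1423 × 9/16 = 800.4375
  spherical: 1423 × 6/16 = 533.625
  elongated: 1423 × 1/16 = 88.9375
χ² = Σ (O − E)² / E
  disc-shaped: (780 − 800.4375)² / 800.4375 = 0.5218
  spherical: (555 − 533.625)² / 533.625 = 0.8562
  elongated: (88 − 88.9375)² / 88.9375 = 0.0099
χ² = 0.5218 + 0.8562 + 0.0099 = 1.3879 ≈ 1.388

1.388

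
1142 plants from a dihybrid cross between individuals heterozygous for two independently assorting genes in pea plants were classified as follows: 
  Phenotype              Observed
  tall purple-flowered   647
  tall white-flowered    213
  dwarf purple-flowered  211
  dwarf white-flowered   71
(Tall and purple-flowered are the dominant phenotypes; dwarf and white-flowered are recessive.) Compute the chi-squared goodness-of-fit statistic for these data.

A dihybrid F₂ with independent assortment and complete dominance at both loci gives a 9:3:3:1 phenotypic ratio.
Total ratio parts = 16. Expected numbers out of 1142:
  tall purple-flowered: 1142 × 9/16 = 642.375
  tall white-flowered: 1142 × 3/16 = 214.125
  dwarf purple-flowered: 1142 × 3/16 = 214.125
  dwarf white-flowered: 1142 × 1/16 = 71.375
χ² = Σ (O − E)² / E
  tall purple-flowered: (647 − 642.375)² / 642.375 = 0.0333
  tall white-flowered: (213 − 214.125)² / 214.125 = 0.0059
  dwarf purple-flowered: (211 − 214.125)² / 214.125 = 0.0456
  dwarf white-flowered: (71 − 71.375)² / 71.375 = 0.0020
χ² = 0.0333 + 0.0059 + 0.0456 + 0.0020 = 0.0868 ≈ 0.087

0.087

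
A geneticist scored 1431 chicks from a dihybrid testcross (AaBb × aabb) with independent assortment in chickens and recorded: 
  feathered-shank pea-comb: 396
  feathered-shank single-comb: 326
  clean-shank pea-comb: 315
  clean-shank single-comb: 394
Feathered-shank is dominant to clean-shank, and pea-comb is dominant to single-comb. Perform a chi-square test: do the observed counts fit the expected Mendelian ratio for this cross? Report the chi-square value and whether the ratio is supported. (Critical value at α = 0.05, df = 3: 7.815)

A dihybrid testcross with independent assortment gives a 1:1:1:1 ratio.
Expected counts for N = 1431 under a 1:1:1:1 ratio (total parts = 4):
  feathered-shank pea-comb: 1431 × 1/4 = 357.75
  feathered-shank single-comb: 1431 × 1/4 = 357.75
  clean-shank pea-comb: 1431 × 1/4 = 357.75
  clean-shank single-comb: 1431 × 1/4 = 357.75
χ² = Σ (O − E)² / E
  feathered-shank pea-comb: (396 − 357.75)² / 357.75 = 4.0896
  feathered-shank single-comb: (326 − 357.75)² / 357.75 = 2.8178
  clean-shank pea-comb: (315 − 357.75)² / 357.75 = 5.1085
  clean-shank single-comb: (394 − 357.75)² / 357.75 = 3.6731
χ² = 4.0896 + 2.8178 + 5.1085 + 3.6731 = 15.689
Degrees of freedom = 4 − 1 = 3; critical value at α = 0.05 is 7.815.
Since 15.689 > 7.815, we reject the null hypothesis — the data do not fit the 1:1:1:1 ratio.

15.689; not consistent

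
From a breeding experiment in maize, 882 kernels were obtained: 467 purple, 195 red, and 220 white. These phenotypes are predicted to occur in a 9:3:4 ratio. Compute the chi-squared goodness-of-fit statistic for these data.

Total ratio parts = 16. Expected numbers out of 882:
  purple: 882 × 9/16 = 496.125
  red: 882 × 3/16 = 165.375
  white: 882 × 4/16 = 220.5
χ² = Σ (O − E)² / E
  purple: (467 − 496.125)² / 496.125 = 1.7098
  red: (195 − 165.375)² / 165.375 = 5.3070
  white: (220 − 220.5)² / 220.5 = 0.0011
χ² = 1.7098 + 5.3070 + 0.0011 = 7.0179 ≈ 7.018

7.018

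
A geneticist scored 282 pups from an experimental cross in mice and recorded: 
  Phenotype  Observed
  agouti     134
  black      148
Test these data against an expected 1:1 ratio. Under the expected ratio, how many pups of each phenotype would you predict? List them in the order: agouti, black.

Under the 1:1 hypothesis (Σ ratio = 2, N = 282):
  agouti: 282 × 1/2 = 141
  black: 282 × 1/2 = 141

141, 141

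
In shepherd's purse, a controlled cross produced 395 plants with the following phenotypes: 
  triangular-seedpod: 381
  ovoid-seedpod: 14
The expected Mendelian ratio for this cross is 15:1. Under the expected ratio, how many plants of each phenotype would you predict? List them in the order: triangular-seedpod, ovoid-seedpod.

370.3125, 24.6875

The 15:1 ratio has 16 parts, so with N = 395 the expected counts are:
  triangular-seedpod: 395 × 15/16 = 370.3125
  ovoid-seedpod: 395 × 1/16 = 24.6875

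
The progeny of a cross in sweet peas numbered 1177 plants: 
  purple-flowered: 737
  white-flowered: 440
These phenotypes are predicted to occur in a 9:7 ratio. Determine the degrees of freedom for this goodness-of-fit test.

A goodness-of-fit test with 2 phenotype classes has df = 2 − 1 = 1.

1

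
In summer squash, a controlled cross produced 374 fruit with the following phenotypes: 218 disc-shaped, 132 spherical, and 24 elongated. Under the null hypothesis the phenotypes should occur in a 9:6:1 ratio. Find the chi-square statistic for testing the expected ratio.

Under the 9:6:1 hypothesis (Σ ratio = 16, N = 374):
  disc-shaped: 374 × 9/16 = 210.375
  spherical: 374 × 6/16 = 140.25
  elongated: 374 × 1/16 = 23.375
χ² = Σ (O − E)² / E
  disc-shaped: (218 − 210.375)² / 210.375 = 0.2764
  spherical: (132 − 140.25)² / 140.25 = 0.4853
  elongated: (24 − 23.375)² / 23.375 = 0.0167
χ² = 0.2764 + 0.4853 + 0.0167 = 0.7784 ≈ 0.778

0.778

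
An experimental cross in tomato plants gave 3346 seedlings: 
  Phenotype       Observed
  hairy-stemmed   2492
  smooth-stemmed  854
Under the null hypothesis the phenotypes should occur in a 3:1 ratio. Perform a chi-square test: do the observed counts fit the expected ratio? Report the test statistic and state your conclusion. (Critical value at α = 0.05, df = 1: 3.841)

0.488; consistent

The 3:1 ratio has 4 parts, so with N = 3346 the expected counts are:
  hairy-stemmed: 3346 × 3/4 = 2509.5
  smooth-stemmed: 3346 × 1/4 = 836.5
χ² = Σ (O − E)² / E
  hairy-stemmed: (2492 − 2509.5)² / 2509.5 = 0.1220
  smooth-stemmed: (854 − 836.5)² / 836.5 = 0.3661
χ² = 0.1220 + 0.3661 = 0.4881 ≈ 0.488
Degrees of freedom = 2 − 1 = 1; critical value at α = 0.05 is 3.841.
Since 0.488 < 3.841, we fail to reject the null hypothesis — the data are consistent with the 3:1 ratio.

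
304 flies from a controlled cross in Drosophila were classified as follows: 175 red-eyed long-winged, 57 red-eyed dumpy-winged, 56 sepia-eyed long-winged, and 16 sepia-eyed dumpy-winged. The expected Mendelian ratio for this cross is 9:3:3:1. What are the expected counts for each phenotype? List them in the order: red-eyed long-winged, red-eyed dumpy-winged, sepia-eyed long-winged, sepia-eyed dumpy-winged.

171, 57, 57, 19

Under the 9:3:3:1 hypothesis (Σ ratio = 16, N = 304):
  red-eyed long-winged: 304 × 9/16 = 171
  red-eyed dumpy-winged: 304 × 3/16 = 57
  sepia-eyed long-winged: 304 × 3/16 = 57
  sepia-eyed dumpy-winged: 304 × 1/16 = 19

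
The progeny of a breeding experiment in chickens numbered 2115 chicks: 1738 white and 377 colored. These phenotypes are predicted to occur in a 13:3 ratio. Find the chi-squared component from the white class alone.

0.223

Total ratio parts = 16. Expected numbers out of 2115:
  white: 2115 × 13/16 = 1718.4375
  colored: 2115 × 3/16 = 396.5625
Contribution of white: (1738 − 1718.4375)² / 1718.4375 = 0.2227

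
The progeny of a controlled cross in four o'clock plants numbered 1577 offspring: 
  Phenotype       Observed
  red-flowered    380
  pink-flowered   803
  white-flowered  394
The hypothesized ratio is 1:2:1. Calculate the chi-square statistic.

0.782

The 1:2:1 ratio has 4 parts, so with N = 1577 the expected counts are:
  red-flowered: 1577 × 1/4 = 394.25
  pink-flowered: 1577 × 2/4 = 788.5
  white-flowered: 1577 × 1/4 = 394.25
χ² = Σ (O − E)² / E
  red-flowered: (380 − 394.25)² / 394.25 = 0.5151
  pink-flowered: (803 − 788.5)² / 788.5 = 0.2666
  white-flowered: (394 − 394.25)² / 394.25 = 0.0002
χ² = 0.5151 + 0.2666 + 0.0002 = 0.7819 ≈ 0.782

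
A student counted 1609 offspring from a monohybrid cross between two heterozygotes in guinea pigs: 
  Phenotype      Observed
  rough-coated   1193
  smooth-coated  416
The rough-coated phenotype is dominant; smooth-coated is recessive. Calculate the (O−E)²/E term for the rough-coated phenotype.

For a monohybrid cross between heterozygotes with complete dominance, the expected phenotypic ratio is 3:1.
Total ratio parts = 4. Expected numbers out of 1609:
  rough-coated: 1609 × 3/4 = 1206.75
  smooth-coated: 1609 × 1/4 = 402.25
Contribution of rough-coated: (1193 − 1206.75)² / 1206.75 = 0.1567

0.157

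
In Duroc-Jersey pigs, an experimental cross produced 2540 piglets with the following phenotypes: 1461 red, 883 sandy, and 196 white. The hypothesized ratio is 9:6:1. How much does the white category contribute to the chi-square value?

8.741

The 9:6:1 ratio has 16 parts, so with N = 2540 the expected counts are:
  red: 2540 × 9/16 = 1428.75
  sandy: 2540 × 6/16 = 952.5
  white: 2540 × 1/16 = 158.75
Contribution of white: (196 − 158.75)² / 158.75 = 8.7406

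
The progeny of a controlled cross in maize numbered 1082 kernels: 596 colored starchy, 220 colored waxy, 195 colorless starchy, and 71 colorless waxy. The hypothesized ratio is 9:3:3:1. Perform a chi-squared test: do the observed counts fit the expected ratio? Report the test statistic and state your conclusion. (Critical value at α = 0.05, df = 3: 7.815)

Total ratio parts = 16. Expected numbers out of 1082:
  colored starchy: 1082 × 9/16 = 608.625
  colored waxy: 1082 × 3/16 = 202.875
  colorless starchy: 1082 × 3/16 = 202.875
  colorless waxy: 1082 × 1/16 = 67.625
χ² = Σ (O − E)² / E
  colored starchy: (596 − 608.625)² / 608.625 = 0.2619
  colored waxy: (220 − 202.875)² / 202.875 = 1.4455
  colorless starchy: (195 − 202.875)² / 202.875 = 0.3057
  colorless waxy: (71 − 67.625)² / 67.625 = 0.1684
χ² = 0.2619 + 1.4455 + 0.3057 + 0.1684 = 2.1815 ≈ 2.182
Degrees of freedom = 4 − 1 = 3; critical value at α = 0.05 is 7.815.
Since 2.182 < 7.815, we fail to reject the null hypothesis — the data are consistent with the 9:3:3:1 ratio.

2.182; consistent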